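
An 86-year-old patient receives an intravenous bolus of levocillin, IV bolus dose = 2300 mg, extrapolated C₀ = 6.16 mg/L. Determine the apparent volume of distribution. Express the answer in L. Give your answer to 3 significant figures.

373 L

Vd = Dose / C₀ = 2300 / 6.16 = 373.4 L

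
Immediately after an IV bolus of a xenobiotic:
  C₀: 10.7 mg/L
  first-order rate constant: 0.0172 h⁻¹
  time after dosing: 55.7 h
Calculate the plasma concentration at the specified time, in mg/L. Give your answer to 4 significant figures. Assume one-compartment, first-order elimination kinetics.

4.105 mg/L

C = C₀ · e^(−k·t) = 10.70 × e^(−0.01720 × 55.7)
  = 10.70 × 0.3836 = 4.105 mg/L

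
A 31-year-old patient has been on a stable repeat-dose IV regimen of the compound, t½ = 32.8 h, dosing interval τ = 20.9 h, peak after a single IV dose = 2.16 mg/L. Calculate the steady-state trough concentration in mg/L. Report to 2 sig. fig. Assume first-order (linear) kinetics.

k = ln2 / t½ = 0.693147 / 32.8 = 0.02113 h⁻¹
e^(−kτ) = e^(−0.02113 × 20.9) = 0.6430
Accumulation ratio R = 1 / (1 − e^(−kτ)) = 1 / (1 − 0.6430) = 2.801
Steady-state trough = C₀ × R × e^(−kτ) = 2.16 × 2.801 × 0.6430 = 3.890 mg/L

3.9 mg/L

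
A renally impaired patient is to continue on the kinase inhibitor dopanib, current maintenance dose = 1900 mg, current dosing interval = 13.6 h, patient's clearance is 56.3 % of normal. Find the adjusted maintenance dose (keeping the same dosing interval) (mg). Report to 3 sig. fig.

1070 mg

To keep the same average steady-state level, dosing rate must scale with clearance.
CL ratio = 56.3 / 100 = 0.5630
New dose (same interval) = 1900 × 0.5630 = 1070 mg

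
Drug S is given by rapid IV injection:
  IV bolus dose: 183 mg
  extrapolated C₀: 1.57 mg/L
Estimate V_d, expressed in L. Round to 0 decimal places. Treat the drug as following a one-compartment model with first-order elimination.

117 L

Vd = Dose / C₀ = 183.0 / 1.57 = 116.6 L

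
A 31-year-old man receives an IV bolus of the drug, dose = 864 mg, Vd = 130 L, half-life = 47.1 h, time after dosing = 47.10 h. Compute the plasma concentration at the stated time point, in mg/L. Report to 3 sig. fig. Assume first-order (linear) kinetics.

3.32 mg/L

C₀ = Dose / Vd = 864.0 / 130 = 6.646 mg/L
k = ln2 / t½ = 0.693147 / 47.1 = 0.01472 h⁻¹
t / t½ = 47.10 / 47.1 = 1 half-lives
C = C₀ × (1/2)^1 = 6.646 × 0.5000 = 3.323 mg/L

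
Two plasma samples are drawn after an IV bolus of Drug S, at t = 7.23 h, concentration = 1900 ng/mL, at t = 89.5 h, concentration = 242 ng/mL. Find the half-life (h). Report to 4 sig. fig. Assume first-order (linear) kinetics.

27.67 h

k = ln(C₁/C₂) / (t₂ − t₁) = ln(1900/242) / (89.5 − 7.23)
  = 2.061 / 82.27 = 0.02505 h⁻¹
t½ = ln2 / k = 0.693147 / 0.02505 = 27.67 h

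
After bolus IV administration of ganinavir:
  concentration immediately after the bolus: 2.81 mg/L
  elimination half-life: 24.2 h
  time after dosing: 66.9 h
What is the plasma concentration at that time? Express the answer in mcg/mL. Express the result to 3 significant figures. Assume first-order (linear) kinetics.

0.414 mcg/mL

k = ln2 / t½ = 0.693147 / 24.2 = 0.02864 h⁻¹
C = C₀ · e^(−k·t) = 2.810 × e^(−0.02864 × 66.9)
  = 2.810 × 0.1472 = 0.4136 mg/L
(0.4136 mg/L = 0.4136 mcg/mL)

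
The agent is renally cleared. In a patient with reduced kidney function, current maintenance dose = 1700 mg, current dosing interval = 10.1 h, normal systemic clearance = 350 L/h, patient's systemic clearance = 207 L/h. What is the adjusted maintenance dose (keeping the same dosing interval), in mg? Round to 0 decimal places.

To keep the same average steady-state level, dosing rate must scale with clearance.
CL ratio = 207 / 350 = 0.5914
New dose (same interval) = 1700 × 0.5914 = 1005 mg

1005 mg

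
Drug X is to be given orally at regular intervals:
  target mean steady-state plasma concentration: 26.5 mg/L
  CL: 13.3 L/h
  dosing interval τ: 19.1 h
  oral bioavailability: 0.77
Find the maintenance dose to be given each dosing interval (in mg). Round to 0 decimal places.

8743 mg

At steady state, F × (Dose/τ) = Css × CL.
Dose = Css × CL × τ / F = 26.5 × 13.30 × 19.1 / 0.77 = 8743 mg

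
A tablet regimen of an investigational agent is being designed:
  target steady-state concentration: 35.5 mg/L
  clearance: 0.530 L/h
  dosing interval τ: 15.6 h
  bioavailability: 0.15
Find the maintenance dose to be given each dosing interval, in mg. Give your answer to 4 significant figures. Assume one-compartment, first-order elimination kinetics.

1957 mg

At steady state, F × (Dose/τ) = Css × CL.
Dose = Css × CL × τ / F = 35.5 × 0.5300 × 15.6 / 0.15 = 1957 mg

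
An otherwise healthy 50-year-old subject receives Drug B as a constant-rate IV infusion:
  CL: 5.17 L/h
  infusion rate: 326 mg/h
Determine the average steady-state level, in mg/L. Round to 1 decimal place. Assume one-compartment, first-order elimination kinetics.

At steady state Css = R₀ / CL = 326 / 5.170 = 63.06 mg/L

63.1 mg/L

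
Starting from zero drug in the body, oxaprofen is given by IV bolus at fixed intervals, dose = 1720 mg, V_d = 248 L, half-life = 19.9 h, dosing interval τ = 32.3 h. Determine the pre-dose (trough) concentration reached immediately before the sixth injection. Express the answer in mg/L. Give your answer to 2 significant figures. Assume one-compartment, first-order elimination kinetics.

C₀ per dose = Dose / Vd = 1720 / 248 = 6.935 mg/L
k = ln2 / t½ = 0.693147 / 19.9 = 0.03483 h⁻¹
Fraction remaining after one interval: r = e^(−kτ) = e^(−0.03483 × 32.3) = 0.3246
Before dose 6, 5 doses have been given (aged 1τ, 2τ, 3τ, 4τ, 5τ).
C_trough = C₀ × (r + r² + … + r^5) = C₀ × r(1−r^5)/(1−r)
        = 6.935 × 0.3246 × (1 − 0.003604) / (1 − 0.3246) = 3.321 mg/L

3.3 mg/L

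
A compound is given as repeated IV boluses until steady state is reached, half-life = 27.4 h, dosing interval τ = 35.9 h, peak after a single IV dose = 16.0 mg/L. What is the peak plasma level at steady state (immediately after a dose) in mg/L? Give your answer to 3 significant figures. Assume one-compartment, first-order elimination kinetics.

26.8 mg/L

k = ln2 / t½ = 0.693147 / 27.4 = 0.02530 h⁻¹
e^(−kτ) = e^(−0.02530 × 35.9) = 0.4032
Accumulation ratio R = 1 / (1 − e^(−kτ)) = 1 / (1 − 0.4032) = 1.676
Steady-state peak = C₀ × R = 16.0 × 1.676 = 26.82 mg/L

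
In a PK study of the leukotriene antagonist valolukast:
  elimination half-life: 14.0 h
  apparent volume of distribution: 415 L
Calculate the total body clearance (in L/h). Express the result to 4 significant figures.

20.55 L/h

k = ln2 / t½ = 0.693147 / 14.0 = 0.04951 h⁻¹
CL = k × Vd = 0.04951 × 415 = 20.55 L/h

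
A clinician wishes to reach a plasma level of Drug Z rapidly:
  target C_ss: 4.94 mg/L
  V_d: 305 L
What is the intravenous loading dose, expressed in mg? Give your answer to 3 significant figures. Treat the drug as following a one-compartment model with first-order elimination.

LD = Css × Vd = 4.94 × 305 = 1507 mg

1510 mg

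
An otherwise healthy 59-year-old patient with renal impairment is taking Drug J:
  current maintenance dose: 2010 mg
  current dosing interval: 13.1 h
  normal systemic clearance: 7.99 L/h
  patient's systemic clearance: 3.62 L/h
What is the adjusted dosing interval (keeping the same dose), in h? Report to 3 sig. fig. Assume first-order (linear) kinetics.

28.9 h

To keep the same average steady-state level, dosing rate must scale with clearance.
CL ratio = 3.62 / 7.99 = 0.4531
New interval (same dose) = 13.1 / 0.4531 = 28.91 h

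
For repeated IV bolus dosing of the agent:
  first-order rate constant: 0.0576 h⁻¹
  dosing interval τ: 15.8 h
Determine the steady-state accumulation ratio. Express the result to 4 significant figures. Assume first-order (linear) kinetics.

1.674

e^(−kτ) = e^(−0.05760 × 15.8) = 0.4025
Accumulation ratio R = 1 / (1 − e^(−kτ)) = 1 / (1 − 0.4025) = 1.674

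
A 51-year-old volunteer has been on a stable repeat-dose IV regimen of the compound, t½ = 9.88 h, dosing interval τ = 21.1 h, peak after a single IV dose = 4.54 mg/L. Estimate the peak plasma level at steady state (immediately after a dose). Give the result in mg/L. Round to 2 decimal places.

k = ln2 / t½ = 0.693147 / 9.88 = 0.07016 h⁻¹
e^(−kτ) = e^(−0.07016 × 21.1) = 0.2276
Accumulation ratio R = 1 / (1 − e^(−kτ)) = 1 / (1 − 0.2276) = 1.295
Steady-state peak = C₀ × R = 4.54 × 1.295 = 5.879 mg/L

5.88 mg/L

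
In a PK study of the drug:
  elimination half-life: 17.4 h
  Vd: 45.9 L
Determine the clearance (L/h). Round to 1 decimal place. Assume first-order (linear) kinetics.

k = ln2 / t½ = 0.693147 / 17.4 = 0.03984 h⁻¹
CL = k × Vd = 0.03984 × 45.9 = 1.829 L/h

1.8 L/h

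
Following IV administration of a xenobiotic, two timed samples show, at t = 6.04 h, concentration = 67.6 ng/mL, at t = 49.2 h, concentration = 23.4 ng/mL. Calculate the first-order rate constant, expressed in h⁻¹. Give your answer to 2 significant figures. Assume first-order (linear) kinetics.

k = ln(C₁/C₂) / (t₂ − t₁) = ln(67.6/23.4) / (49.2 − 6.04)
  = 1.061 / 43.16 = 0.02458 h⁻¹

0.025 h⁻¹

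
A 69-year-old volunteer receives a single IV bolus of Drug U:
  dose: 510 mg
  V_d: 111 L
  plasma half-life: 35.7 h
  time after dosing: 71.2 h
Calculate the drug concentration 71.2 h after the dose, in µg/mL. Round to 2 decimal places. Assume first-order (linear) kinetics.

1.15 µg/mL

C₀ = Dose / Vd = 510.0 / 111 = 4.595 mg/L
k = ln2 / t½ = 0.693147 / 35.7 = 0.01942 h⁻¹
C = C₀ · e^(−k·t) = 4.595 × e^(−0.01942 × 71.2)
  = 4.595 × 0.2509 = 1.153 mg/L
(1.153 mg/L = 1.153 µg/mL)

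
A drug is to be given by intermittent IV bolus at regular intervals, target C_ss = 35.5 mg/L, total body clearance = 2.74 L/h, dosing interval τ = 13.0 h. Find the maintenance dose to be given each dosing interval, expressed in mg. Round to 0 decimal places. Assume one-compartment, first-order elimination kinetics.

1265 mg

At steady state, Dose/τ = Css × CL.
Dose = Css × CL × τ = 35.5 × 2.740 × 13.0 = 1265 mg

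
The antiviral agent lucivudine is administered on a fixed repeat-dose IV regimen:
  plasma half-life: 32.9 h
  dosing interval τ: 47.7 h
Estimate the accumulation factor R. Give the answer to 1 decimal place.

k = ln2 / t½ = 0.693147 / 32.9 = 0.02107 h⁻¹
e^(−kτ) = e^(−0.02107 × 47.7) = 0.3660
Accumulation ratio R = 1 / (1 − e^(−kτ)) = 1 / (1 − 0.3660) = 1.577

1.6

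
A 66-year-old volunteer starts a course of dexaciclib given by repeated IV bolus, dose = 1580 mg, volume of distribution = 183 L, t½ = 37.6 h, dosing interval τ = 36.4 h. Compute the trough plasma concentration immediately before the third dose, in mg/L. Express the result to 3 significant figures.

C₀ per dose = Dose / Vd = 1580 / 183 = 8.634 mg/L
k = ln2 / t½ = 0.693147 / 37.6 = 0.01843 h⁻¹
Fraction remaining after one interval: r = e^(−kτ) = e^(−0.01843 × 36.4) = 0.5113
Before dose 3, 2 doses have been given (aged 1τ, 2τ).
C_trough = C₀ × (r + r²) = 8.634 × (0.5113 + 0.2614) = 6.671 mg/L

6.67 mg/L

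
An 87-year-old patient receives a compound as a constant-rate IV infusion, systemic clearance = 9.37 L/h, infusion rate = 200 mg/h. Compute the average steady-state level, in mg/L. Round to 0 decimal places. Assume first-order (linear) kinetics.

21 mg/L

At steady state Css = R₀ / CL = 200 / 9.370 = 21.34 mg/L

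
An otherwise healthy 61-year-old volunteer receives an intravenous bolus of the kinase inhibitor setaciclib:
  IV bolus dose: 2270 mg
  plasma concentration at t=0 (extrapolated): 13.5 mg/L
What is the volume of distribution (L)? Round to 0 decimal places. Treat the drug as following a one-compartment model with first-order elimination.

Vd = Dose / C₀ = 2270 / 13.5 = 168.1 L

168 L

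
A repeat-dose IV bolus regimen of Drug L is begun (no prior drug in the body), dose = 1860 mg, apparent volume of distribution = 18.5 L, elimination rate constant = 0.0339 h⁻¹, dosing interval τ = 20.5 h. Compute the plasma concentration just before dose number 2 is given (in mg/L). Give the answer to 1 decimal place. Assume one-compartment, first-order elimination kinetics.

C₀ per dose = Dose / Vd = 1860 / 18.5 = 100.5 mg/L
Fraction remaining after one interval: r = e^(−kτ) = e^(−0.03390 × 20.5) = 0.4991
Before dose 2, 1 dose has been given (aged 1τ).
C_trough = C₀ × r = 100.5 × 0.4991 = 50.16 mg/L

50.2 mg/L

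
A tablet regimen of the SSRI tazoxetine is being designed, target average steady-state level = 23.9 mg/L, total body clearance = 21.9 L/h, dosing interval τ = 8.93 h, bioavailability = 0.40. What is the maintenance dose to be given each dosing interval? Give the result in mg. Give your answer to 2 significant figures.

At steady state, F × (Dose/τ) = Css × CL.
Dose = Css × CL × τ / F = 23.9 × 21.90 × 8.93 / 0.40 = 11690 mg

12000 mg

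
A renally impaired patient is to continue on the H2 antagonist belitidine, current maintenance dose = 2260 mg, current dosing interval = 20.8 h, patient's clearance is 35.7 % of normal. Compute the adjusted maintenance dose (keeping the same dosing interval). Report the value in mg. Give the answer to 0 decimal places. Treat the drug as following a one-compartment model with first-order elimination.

To keep the same average steady-state level, dosing rate must scale with clearance.
CL ratio = 35.7 / 100 = 0.3570
New dose (same interval) = 2260 × 0.3570 = 806.8 mg

807 mg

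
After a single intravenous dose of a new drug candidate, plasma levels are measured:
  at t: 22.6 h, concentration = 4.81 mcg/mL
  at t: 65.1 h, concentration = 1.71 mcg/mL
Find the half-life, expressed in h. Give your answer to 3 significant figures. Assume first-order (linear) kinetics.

k = ln(C₁/C₂) / (t₂ − t₁) = ln(4.81/1.71) / (65.1 − 22.6)
  = 1.034 / 42.50 = 0.02433 h⁻¹
t½ = ln2 / k = 0.693147 / 0.02433 = 28.49 h

28.5 h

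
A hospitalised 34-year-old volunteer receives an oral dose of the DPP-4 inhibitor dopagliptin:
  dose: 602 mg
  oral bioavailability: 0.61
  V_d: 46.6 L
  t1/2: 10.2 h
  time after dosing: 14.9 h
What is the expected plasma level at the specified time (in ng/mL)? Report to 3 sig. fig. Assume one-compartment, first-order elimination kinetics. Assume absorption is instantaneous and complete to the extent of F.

2860 ng/mL

Amount reaching circulation = F × Dose = 0.61 × 602.0 = 367.2 mg
C₀ = F·Dose / Vd = 367.2 / 46.6 = 7.880 mg/L
k = ln2 / t½ = 0.693147 / 10.2 = 0.06796 h⁻¹
C = C₀ · e^(−k·t) = 7.880 × e^(−0.06796 × 14.9)
  = 7.880 × 0.3633 = 2.863 mg/L
Convert: 2.863 mg/L × 1000 = 2863 ng/mL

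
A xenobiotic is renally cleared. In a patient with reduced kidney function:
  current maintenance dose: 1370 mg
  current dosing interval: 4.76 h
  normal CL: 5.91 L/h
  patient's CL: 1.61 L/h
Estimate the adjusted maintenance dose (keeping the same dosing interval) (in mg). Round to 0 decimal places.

373 mg

To keep the same average steady-state level, dosing rate must scale with clearance.
CL ratio = 1.61 / 5.91 = 0.2724
New dose (same interval) = 1370 × 0.2724 = 373.2 mg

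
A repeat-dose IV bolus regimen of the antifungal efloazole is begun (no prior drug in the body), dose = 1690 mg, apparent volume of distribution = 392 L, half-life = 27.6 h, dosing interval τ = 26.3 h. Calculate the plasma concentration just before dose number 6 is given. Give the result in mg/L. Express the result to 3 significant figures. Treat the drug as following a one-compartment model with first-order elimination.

4.44 mg/L

C₀ per dose = Dose / Vd = 1690 / 392 = 4.311 mg/L
k = ln2 / t½ = 0.693147 / 27.6 = 0.02511 h⁻¹
Fraction remaining after one interval: r = e^(−kτ) = e^(−0.02511 × 26.3) = 0.5166
Before dose 6, 5 doses have been given (aged 1τ, 2τ, 3τ, 4τ, 5τ).
C_trough = C₀ × (r + r² + … + r^5) = C₀ × r(1−r^5)/(1−r)
        = 4.311 × 0.5166 × (1 − 0.03679) / (1 − 0.5166) = 4.438 mg/L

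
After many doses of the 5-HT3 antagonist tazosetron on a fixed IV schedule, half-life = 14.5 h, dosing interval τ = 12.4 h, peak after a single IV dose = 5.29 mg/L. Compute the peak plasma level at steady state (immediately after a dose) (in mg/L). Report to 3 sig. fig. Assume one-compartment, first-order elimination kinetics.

11.8 mg/L

k = ln2 / t½ = 0.693147 / 14.5 = 0.04780 h⁻¹
e^(−kτ) = e^(−0.04780 × 12.4) = 0.5528
Accumulation ratio R = 1 / (1 − e^(−kτ)) = 1 / (1 − 0.5528) = 2.236
Steady-state peak = C₀ × R = 5.29 × 2.236 = 11.83 mg/L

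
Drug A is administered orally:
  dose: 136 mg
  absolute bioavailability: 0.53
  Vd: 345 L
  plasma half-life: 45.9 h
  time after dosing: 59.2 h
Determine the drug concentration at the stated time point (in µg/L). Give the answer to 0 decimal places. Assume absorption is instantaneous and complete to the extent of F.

Amount reaching circulation = F × Dose = 0.53 × 136.0 = 72.08 mg
C₀ = F·Dose / Vd = 72.08 / 345 = 0.2089 mg/L
k = ln2 / t½ = 0.693147 / 45.9 = 0.01510 h⁻¹
C = C₀ · e^(−k·t) = 0.2089 × e^(−0.01510 × 59.2)
  = 0.2089 × 0.4090 = 0.08544 mg/L
Convert: 0.08544 mg/L × 1000 = 85.44 µg/L

85 µg/L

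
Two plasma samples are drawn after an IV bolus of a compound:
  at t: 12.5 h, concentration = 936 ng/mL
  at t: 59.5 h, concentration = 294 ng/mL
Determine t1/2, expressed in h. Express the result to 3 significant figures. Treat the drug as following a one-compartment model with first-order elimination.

k = ln(C₁/C₂) / (t₂ − t₁) = ln(936/294) / (59.5 − 12.5)
  = 1.158 / 47.00 = 0.02464 h⁻¹
t½ = ln2 / k = 0.693147 / 0.02464 = 28.13 h

28.1 h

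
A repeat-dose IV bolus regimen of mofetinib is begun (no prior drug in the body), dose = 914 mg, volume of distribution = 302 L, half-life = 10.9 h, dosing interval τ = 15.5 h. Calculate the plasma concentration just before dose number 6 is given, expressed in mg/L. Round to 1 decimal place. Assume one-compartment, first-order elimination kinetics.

C₀ per dose = Dose / Vd = 914 / 302 = 3.026 mg/L
k = ln2 / t½ = 0.693147 / 10.9 = 0.06359 h⁻¹
Fraction remaining after one interval: r = e^(−kτ) = e^(−0.06359 × 15.5) = 0.3732
Before dose 6, 5 doses have been given (aged 1τ, 2τ, 3τ, 4τ, 5τ).
C_trough = C₀ × (r + r² + … + r^5) = C₀ × r(1−r^5)/(1−r)
        = 3.026 × 0.3732 × (1 − 0.007239) / (1 − 0.3732) = 1.789 mg/L

1.8 mg/L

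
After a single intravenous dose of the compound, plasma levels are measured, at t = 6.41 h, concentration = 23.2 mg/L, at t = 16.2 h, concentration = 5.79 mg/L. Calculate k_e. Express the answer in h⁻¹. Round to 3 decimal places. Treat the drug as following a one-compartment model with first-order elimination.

k = ln(C₁/C₂) / (t₂ − t₁) = ln(23.2/5.79) / (16.2 − 6.41)
  = 1.388 / 9.790 = 0.1418 h⁻¹

0.142 h⁻¹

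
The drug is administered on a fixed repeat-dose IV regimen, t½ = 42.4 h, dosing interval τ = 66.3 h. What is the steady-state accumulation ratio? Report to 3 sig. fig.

1.51

k = ln2 / t½ = 0.693147 / 42.4 = 0.01635 h⁻¹
e^(−kτ) = e^(−0.01635 × 66.3) = 0.3382
Accumulation ratio R = 1 / (1 − e^(−kτ)) = 1 / (1 − 0.3382) = 1.511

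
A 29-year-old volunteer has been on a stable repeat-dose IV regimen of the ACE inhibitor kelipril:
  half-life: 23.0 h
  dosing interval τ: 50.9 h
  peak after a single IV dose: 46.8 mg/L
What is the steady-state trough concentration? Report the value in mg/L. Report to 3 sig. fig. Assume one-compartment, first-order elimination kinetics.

12.9 mg/L

k = ln2 / t½ = 0.693147 / 23.0 = 0.03014 h⁻¹
e^(−kτ) = e^(−0.03014 × 50.9) = 0.2156
Accumulation ratio R = 1 / (1 − e^(−kτ)) = 1 / (1 − 0.2156) = 1.275
Steady-state trough = C₀ × R × e^(−kτ) = 46.8 × 1.275 × 0.2156 = 12.86 mg/L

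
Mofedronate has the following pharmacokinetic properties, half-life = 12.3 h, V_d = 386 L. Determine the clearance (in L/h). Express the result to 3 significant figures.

21.8 L/h

k = ln2 / t½ = 0.693147 / 12.3 = 0.05635 h⁻¹
CL = k × Vd = 0.05635 × 386 = 21.75 L/h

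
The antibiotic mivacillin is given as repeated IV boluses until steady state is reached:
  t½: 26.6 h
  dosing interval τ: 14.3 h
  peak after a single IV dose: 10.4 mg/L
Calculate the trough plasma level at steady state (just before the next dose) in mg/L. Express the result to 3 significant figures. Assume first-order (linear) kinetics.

23.0 mg/L

k = ln2 / t½ = 0.693147 / 26.6 = 0.02606 h⁻¹
e^(−kτ) = e^(−0.02606 × 14.3) = 0.6889
Accumulation ratio R = 1 / (1 − e^(−kτ)) = 1 / (1 − 0.6889) = 3.214
Steady-state trough = C₀ × R × e^(−kτ) = 10.4 × 3.214 × 0.6889 = 23.03 mg/L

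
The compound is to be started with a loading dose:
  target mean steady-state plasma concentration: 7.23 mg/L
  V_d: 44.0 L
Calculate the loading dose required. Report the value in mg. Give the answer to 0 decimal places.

LD = Css × Vd = 7.23 × 44.0 = 318.1 mg

318 mg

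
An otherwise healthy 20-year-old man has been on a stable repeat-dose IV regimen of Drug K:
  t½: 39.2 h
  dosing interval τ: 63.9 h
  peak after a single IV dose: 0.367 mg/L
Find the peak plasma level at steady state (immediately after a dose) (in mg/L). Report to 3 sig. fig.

k = ln2 / t½ = 0.693147 / 39.2 = 0.01768 h⁻¹
e^(−kτ) = e^(−0.01768 × 63.9) = 0.3231
Accumulation ratio R = 1 / (1 − e^(−kτ)) = 1 / (1 − 0.3231) = 1.477
Steady-state peak = C₀ × R = 0.367 × 1.477 = 0.5421 mg/L

0.542 mg/L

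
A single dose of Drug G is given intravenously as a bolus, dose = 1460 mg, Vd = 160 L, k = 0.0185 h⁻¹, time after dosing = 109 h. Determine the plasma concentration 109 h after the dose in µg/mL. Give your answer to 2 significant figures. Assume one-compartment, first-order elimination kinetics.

C₀ = Dose / Vd = 1460 / 160 = 9.125 mg/L
C = C₀ · e^(−k·t) = 9.125 × e^(−0.01850 × 109)
  = 9.125 × 0.1331 = 1.215 mg/L
(1.215 mg/L = 1.215 µg/mL)

1.2 µg/mL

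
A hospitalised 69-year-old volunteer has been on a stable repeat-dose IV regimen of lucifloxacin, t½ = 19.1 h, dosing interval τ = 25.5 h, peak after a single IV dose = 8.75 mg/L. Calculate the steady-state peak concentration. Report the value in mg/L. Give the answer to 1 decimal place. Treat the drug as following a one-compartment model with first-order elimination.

k = ln2 / t½ = 0.693147 / 19.1 = 0.03629 h⁻¹
e^(−kτ) = e^(−0.03629 × 25.5) = 0.3964
Accumulation ratio R = 1 / (1 − e^(−kτ)) = 1 / (1 − 0.3964) = 1.657
Steady-state peak = C₀ × R = 8.75 × 1.657 = 14.50 mg/L

14.5 mg/L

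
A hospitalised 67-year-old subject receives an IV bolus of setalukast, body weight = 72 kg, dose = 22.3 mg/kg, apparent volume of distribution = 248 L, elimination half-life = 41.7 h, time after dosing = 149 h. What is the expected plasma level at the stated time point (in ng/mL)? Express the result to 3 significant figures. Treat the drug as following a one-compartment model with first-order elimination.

Total dose = 22.3 × 72 = 1606 mg
C₀ = Dose / Vd = 1606 / 248 = 6.476 mg/L
k = ln2 / t½ = 0.693147 / 41.7 = 0.01662 h⁻¹
C = C₀ · e^(−k·t) = 6.476 × e^(−0.01662 × 149)
  = 6.476 × 0.08405 = 0.5443 mg/L
Convert: 0.5443 mg/L × 1000 = 544.3 ng/mL

544 ng/mL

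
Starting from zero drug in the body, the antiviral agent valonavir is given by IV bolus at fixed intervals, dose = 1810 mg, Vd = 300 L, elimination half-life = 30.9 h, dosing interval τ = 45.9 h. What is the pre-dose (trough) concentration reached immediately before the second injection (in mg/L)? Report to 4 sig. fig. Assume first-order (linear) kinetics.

C₀ per dose = Dose / Vd = 1810 / 300 = 6.033 mg/L
k = ln2 / t½ = 0.693147 / 30.9 = 0.02243 h⁻¹
Fraction remaining after one interval: r = e^(−kτ) = e^(−0.02243 × 45.9) = 0.3572
Before dose 2, 1 dose has been given (aged 1τ).
C_trough = C₀ × r = 6.033 × 0.3572 = 2.155 mg/L

2.155 mg/L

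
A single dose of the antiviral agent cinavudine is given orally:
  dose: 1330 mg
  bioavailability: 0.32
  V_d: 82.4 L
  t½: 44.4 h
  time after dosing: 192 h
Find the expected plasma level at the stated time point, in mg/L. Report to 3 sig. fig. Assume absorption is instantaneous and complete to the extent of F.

Amount reaching circulation = F × Dose = 0.32 × 1330 = 425.6 mg
C₀ = F·Dose / Vd = 425.6 / 82.4 = 5.165 mg/L
k = ln2 / t½ = 0.693147 / 44.4 = 0.01561 h⁻¹
C = C₀ · e^(−k·t) = 5.165 × e^(−0.01561 × 192)
  = 5.165 × 0.04993 = 0.2579 mg/L

0.258 mg/L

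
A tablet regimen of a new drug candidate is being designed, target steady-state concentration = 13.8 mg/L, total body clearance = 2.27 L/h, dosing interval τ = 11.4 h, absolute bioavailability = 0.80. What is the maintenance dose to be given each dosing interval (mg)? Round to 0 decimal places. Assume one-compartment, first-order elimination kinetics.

At steady state, F × (Dose/τ) = Css × CL.
Dose = Css × CL × τ / F = 13.8 × 2.270 × 11.4 / 0.80 = 446.4 mg

446 mg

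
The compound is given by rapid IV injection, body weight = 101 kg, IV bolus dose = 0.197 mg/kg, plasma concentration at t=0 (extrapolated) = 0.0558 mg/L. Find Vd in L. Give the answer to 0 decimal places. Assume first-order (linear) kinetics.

Dose = 0.197 × 101 = 19.90 mg
Vd = Dose / C₀ = 19.90 / 0.0558 = 356.6 L

357 L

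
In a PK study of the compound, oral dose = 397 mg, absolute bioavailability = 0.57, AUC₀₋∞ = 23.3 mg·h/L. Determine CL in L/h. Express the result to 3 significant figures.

9.71 L/h

CL = F·Dose / AUC = 0.57 × 397 / 23.3 = 9.712 L/h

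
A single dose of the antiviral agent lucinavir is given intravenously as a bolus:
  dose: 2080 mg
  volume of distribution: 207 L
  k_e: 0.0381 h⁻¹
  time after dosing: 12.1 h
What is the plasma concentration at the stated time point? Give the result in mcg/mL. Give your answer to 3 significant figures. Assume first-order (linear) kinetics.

6.34 mcg/mL

C₀ = Dose / Vd = 2080 / 207 = 10.05 mg/L
C = C₀ · e^(−k·t) = 10.05 × e^(−0.03810 × 12.1)
  = 10.05 × 0.6306 = 6.338 mg/L
(6.338 mg/L = 6.338 mcg/mL)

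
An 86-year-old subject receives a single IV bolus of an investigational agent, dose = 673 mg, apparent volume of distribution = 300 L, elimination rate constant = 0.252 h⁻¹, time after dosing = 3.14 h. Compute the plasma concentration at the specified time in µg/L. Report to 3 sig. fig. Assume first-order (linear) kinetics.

1020 µg/L

C₀ = Dose / Vd = 673.0 / 300 = 2.243 mg/L
C = C₀ · e^(−k·t) = 2.243 × e^(−0.2520 × 3.14)
  = 2.243 × 0.4533 = 1.017 mg/L
Convert: 1.017 mg/L × 1000 = 1017 µg/L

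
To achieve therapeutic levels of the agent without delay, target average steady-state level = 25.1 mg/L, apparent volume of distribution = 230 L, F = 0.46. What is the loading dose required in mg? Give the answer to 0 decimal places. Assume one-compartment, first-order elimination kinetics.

12550 mg

LD = Css × Vd / F = 25.1 × 230 / 0.46 = 12550 mg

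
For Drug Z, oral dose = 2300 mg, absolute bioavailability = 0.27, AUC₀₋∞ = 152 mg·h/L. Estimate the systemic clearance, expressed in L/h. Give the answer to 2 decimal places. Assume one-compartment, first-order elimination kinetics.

CL = F·Dose / AUC = 0.27 × 2300 / 152 = 4.086 L/h

4.09 L/h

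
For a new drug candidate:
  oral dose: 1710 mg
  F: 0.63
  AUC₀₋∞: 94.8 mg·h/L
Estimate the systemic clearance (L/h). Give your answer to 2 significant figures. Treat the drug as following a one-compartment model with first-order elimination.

CL = F·Dose / AUC = 0.63 × 1710 / 94.8 = 11.36 L/h

11 L/h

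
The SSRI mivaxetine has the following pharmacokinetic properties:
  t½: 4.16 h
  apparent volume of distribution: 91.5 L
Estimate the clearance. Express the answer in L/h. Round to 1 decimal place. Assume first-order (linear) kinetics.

k = ln2 / t½ = 0.693147 / 4.16 = 0.1666 h⁻¹
CL = k × Vd = 0.1666 × 91.5 = 15.24 L/h

15.2 L/h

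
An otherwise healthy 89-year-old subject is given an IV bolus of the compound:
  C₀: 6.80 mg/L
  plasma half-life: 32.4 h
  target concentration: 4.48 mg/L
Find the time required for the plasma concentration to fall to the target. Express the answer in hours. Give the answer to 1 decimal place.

19.5 h

k = ln2 / t½ = 0.693147 / 32.4 = 0.02139 h⁻¹
t = ln(C₀ / C) / k = ln(6.800 / 4.48) / 0.02139
  = ln(1.518) / 0.02139 = 0.4174 / 0.02139 = 19.51 h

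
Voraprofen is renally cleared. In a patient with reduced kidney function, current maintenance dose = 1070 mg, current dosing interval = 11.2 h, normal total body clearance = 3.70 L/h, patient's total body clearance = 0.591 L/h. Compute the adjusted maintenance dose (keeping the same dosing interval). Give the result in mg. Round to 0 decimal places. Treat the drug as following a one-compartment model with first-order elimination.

To keep the same average steady-state level, dosing rate must scale with clearance.
CL ratio = 0.591 / 3.70 = 0.1597
New dose (same interval) = 1070 × 0.1597 = 170.9 mg

171 mg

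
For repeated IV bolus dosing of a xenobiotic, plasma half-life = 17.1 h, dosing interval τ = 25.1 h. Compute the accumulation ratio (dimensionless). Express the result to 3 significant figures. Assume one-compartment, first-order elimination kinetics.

1.57

k = ln2 / t½ = 0.693147 / 17.1 = 0.04053 h⁻¹
e^(−kτ) = e^(−0.04053 × 25.1) = 0.3616
Accumulation ratio R = 1 / (1 − e^(−kτ)) = 1 / (1 − 0.3616) = 1.566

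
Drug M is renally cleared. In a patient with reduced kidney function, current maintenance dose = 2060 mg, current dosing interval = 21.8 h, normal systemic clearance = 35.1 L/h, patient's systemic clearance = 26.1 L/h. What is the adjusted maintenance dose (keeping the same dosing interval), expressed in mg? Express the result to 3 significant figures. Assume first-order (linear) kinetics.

To keep the same average steady-state level, dosing rate must scale with clearance.
CL ratio = 26.1 / 35.1 = 0.7436
New dose (same interval) = 2060 × 0.7436 = 1532 mg

1530 mg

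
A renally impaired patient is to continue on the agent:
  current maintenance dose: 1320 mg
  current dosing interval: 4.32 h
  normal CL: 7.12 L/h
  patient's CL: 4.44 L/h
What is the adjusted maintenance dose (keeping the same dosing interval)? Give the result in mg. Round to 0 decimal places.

To keep the same average steady-state level, dosing rate must scale with clearance.
CL ratio = 4.44 / 7.12 = 0.6236
New dose (same interval) = 1320 × 0.6236 = 823.2 mg

823 mg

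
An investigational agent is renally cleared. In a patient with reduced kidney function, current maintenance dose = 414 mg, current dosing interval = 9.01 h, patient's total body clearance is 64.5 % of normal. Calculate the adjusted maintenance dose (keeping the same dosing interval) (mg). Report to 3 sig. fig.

To keep the same average steady-state level, dosing rate must scale with clearance.
CL ratio = 64.5 / 100 = 0.6450
New dose (same interval) = 414 × 0.6450 = 267.0 mg

267 mg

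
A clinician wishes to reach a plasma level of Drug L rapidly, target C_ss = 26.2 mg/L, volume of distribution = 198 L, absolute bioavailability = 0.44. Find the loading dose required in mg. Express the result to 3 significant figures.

LD = Css × Vd / F = 26.2 × 198 / 0.44 = 11790 mg

11800 mg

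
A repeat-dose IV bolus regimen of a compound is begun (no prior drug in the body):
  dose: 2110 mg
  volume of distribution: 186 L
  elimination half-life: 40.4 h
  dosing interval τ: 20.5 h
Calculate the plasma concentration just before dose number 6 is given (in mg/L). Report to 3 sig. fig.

22.3 mg/L

C₀ per dose = Dose / Vd = 2110 / 186 = 11.34 mg/L
k = ln2 / t½ = 0.693147 / 40.4 = 0.01716 h⁻¹
Fraction remaining after one interval: r = e^(−kτ) = e^(−0.01716 × 20.5) = 0.7034
Before dose 6, 5 doses have been given (aged 1τ, 2τ, 3τ, 4τ, 5τ).
C_trough = C₀ × (r + r² + … + r^5) = C₀ × r(1−r^5)/(1−r)
        = 11.34 × 0.7034 × (1 − 0.1722) / (1 − 0.7034) = 22.26 mg/L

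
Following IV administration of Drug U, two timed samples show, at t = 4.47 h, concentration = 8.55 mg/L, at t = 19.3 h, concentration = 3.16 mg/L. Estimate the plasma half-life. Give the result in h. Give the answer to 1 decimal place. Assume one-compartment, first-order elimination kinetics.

10.3 h

k = ln(C₁/C₂) / (t₂ − t₁) = ln(8.55/3.16) / (19.3 − 4.47)
  = 0.9954 / 14.83 = 0.06712 h⁻¹
t½ = ln2 / k = 0.693147 / 0.06712 = 10.33 h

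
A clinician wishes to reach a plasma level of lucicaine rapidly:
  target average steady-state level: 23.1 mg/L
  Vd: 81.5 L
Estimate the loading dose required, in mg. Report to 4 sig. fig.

LD = Css × Vd = 23.1 × 81.5 = 1883 mg

1883 mg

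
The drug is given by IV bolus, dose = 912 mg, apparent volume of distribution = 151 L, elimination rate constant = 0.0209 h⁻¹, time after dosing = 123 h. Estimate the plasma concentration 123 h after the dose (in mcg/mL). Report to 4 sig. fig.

C₀ = Dose / Vd = 912.0 / 151 = 6.040 mg/L
C = C₀ · e^(−k·t) = 6.040 × e^(−0.02090 × 123)
  = 6.040 × 0.07648 = 0.4619 mg/L
(0.4619 mg/L = 0.4619 mcg/mL)

0.4619 mcg/mL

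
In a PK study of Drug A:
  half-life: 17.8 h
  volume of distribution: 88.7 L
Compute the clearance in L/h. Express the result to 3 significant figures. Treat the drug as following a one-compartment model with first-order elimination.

3.45 L/h

k = ln2 / t½ = 0.693147 / 17.8 = 0.03894 h⁻¹
CL = k × Vd = 0.03894 × 88.7 = 3.454 L/h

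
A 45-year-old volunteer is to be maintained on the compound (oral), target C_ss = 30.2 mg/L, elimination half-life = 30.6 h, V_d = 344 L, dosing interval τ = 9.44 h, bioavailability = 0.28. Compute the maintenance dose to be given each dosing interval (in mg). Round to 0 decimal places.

k = ln2 / t½ = 0.693147 / 30.6 = 0.02265 h⁻¹
CL = k × Vd = 0.02265 × 344 = 7.792 L/h
At steady state, F × (Dose/τ) = Css × CL.
Dose = Css × CL × τ / F = 30.2 × 7.792 × 9.44 / 0.28 = 7934 mg

7934 mg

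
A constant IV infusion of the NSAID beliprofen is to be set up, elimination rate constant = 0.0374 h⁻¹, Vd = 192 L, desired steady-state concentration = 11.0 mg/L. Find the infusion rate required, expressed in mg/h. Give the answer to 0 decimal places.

CL = k × Vd = 0.03740 × 192 = 7.181 L/h
At steady state, infusion rate R₀ = Css × CL = 11.0 × 7.181 = 78.99 mg/h

79 mg/h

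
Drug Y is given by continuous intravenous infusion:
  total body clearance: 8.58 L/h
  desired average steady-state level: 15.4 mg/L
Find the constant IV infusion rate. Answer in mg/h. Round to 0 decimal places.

At steady state, infusion rate R₀ = Css × CL = 15.4 × 8.580 = 132.1 mg/h

132 mg/h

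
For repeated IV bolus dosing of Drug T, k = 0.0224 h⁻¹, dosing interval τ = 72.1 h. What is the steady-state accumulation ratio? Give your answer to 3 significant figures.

1.25

e^(−kτ) = e^(−0.02240 × 72.1) = 0.1989
Accumulation ratio R = 1 / (1 − e^(−kτ)) = 1 / (1 − 0.1989) = 1.248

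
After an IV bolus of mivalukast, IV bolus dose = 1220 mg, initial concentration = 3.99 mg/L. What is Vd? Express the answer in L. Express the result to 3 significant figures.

306 L

Vd = Dose / C₀ = 1220 / 3.99 = 305.8 L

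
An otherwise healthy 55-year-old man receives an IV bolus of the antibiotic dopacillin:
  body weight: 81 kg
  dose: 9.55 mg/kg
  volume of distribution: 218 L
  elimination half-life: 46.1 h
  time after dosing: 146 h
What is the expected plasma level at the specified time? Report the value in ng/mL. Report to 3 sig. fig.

Total dose = 9.55 × 81 = 773.6 mg
C₀ = Dose / Vd = 773.6 / 218 = 3.549 mg/L
k = ln2 / t½ = 0.693147 / 46.1 = 0.01504 h⁻¹
C = C₀ · e^(−k·t) = 3.549 × e^(−0.01504 × 146)
  = 3.549 × 0.1113 = 0.3950 mg/L
Convert: 0.3950 mg/L × 1000 = 395.0 ng/mL

395 ng/mL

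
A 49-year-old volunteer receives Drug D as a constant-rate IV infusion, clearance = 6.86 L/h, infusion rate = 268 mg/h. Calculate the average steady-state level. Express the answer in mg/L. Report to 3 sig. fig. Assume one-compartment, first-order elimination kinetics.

At steady state Css = R₀ / CL = 268 / 6.860 = 39.07 mg/L

39.1 mg/L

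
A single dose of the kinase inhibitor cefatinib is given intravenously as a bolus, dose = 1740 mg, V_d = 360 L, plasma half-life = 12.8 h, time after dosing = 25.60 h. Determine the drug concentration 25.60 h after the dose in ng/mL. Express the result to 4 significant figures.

1208 ng/mL

C₀ = Dose / Vd = 1740 / 360 = 4.833 mg/L
k = ln2 / t½ = 0.693147 / 12.8 = 0.05415 h⁻¹
t / t½ = 25.60 / 12.8 = 2 half-lives
C = C₀ × (1/2)^2 = 4.833 × 0.2500 = 1.208 mg/L
Convert: 1.208 mg/L × 1000 = 1208 ng/mL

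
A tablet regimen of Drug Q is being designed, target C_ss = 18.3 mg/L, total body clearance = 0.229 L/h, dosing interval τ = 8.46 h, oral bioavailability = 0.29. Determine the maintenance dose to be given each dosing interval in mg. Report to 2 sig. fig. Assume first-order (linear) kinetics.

At steady state, F × (Dose/τ) = Css × CL.
Dose = Css × CL × τ / F = 18.3 × 0.2290 × 8.46 / 0.29 = 122.3 mg

120 mg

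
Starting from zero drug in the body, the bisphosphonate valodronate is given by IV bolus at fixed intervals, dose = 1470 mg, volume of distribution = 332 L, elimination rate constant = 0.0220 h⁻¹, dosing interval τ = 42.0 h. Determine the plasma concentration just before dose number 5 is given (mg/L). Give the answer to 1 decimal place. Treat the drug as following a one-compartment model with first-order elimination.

C₀ per dose = Dose / Vd = 1470 / 332 = 4.428 mg/L
Fraction remaining after one interval: r = e^(−kτ) = e^(−0.02200 × 42.0) = 0.3969
Before dose 5, 4 doses have been given (aged 1τ, 2τ, 3τ, 4τ).
C_trough = C₀ × (r + r² + … + r^4) = C₀ × r(1−r^4)/(1−r)
        = 4.428 × 0.3969 × (1 − 0.02482) / (1 − 0.3969) = 2.842 mg/L

2.8 mg/L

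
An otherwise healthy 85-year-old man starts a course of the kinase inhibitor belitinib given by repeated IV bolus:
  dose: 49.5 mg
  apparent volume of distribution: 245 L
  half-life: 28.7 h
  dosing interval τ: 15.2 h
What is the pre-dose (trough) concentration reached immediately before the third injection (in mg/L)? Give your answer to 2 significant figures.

0.24 mg/L

C₀ per dose = Dose / Vd = 49.5 / 245 = 0.2020 mg/L
k = ln2 / t½ = 0.693147 / 28.7 = 0.02415 h⁻¹
Fraction remaining after one interval: r = e^(−kτ) = e^(−0.02415 × 15.2) = 0.6928
Before dose 3, 2 doses have been given (aged 1τ, 2τ).
C_trough = C₀ × (r + r²) = 0.2020 × (0.6928 + 0.4800) = 0.2369 mg/L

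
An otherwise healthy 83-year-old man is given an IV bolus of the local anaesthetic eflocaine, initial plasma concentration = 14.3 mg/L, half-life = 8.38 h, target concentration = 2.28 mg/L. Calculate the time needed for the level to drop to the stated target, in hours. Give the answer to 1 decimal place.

k = ln2 / t½ = 0.693147 / 8.38 = 0.08271 h⁻¹
t = ln(C₀ / C) / k = ln(14.30 / 2.28) / 0.08271
  = ln(6.272) / 0.08271 = 1.836 / 0.08271 = 22.20 h

22.2 h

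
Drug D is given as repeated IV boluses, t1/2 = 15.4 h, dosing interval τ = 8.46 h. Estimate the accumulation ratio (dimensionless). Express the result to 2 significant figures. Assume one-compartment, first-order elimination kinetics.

3.2

k = ln2 / t½ = 0.693147 / 15.4 = 0.04501 h⁻¹
e^(−kτ) = e^(−0.04501 × 8.46) = 0.6833
Accumulation ratio R = 1 / (1 − e^(−kτ)) = 1 / (1 − 0.6833) = 3.158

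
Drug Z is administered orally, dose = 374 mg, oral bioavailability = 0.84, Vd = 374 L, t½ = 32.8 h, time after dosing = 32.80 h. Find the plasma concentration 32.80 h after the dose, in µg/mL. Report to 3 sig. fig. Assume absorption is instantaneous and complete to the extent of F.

0.420 µg/mL

Amount reaching circulation = F × Dose = 0.84 × 374.0 = 314.2 mg
C₀ = F·Dose / Vd = 314.2 / 374 = 0.8401 mg/L
k = ln2 / t½ = 0.693147 / 32.8 = 0.02113 h⁻¹
t / t½ = 32.80 / 32.8 = 1 half-lives
C = C₀ × (1/2)^1 = 0.8401 × 0.5000 = 0.4201 mg/L
(0.4201 mg/L = 0.4201 µg/mL)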